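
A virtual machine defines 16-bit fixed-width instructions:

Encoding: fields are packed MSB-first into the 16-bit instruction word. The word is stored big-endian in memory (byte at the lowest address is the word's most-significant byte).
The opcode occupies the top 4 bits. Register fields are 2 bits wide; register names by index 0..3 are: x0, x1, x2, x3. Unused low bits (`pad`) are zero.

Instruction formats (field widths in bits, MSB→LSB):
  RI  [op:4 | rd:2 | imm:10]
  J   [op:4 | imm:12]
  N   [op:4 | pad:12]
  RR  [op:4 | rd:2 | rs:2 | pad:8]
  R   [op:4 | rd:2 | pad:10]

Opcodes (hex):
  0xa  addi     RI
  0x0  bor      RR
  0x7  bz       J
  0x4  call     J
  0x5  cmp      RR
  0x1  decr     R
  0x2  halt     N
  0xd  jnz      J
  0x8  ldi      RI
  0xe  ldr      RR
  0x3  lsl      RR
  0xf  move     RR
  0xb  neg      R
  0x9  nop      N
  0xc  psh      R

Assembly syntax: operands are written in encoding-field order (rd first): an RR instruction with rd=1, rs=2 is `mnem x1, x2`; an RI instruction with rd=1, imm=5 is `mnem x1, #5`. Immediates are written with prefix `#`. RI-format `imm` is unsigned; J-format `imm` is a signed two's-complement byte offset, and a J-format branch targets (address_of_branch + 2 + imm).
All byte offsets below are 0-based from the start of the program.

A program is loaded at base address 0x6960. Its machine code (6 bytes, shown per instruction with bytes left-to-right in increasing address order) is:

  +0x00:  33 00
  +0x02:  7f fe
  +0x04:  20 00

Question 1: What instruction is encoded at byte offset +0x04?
halt

[04] 20 00 → 0x2000
  opcode bits[15:12]=0x2: halt/N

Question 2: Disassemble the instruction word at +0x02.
bz #-2

@+02  big-endian(7f fe) = 0x7ffe
  top 4b → 0x7 → bz [J]
  imm@[11:0]=0xffe (s12→-2) ⇒ #-2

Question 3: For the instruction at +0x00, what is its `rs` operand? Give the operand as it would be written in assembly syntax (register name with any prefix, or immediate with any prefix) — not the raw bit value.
x3

@+00  big-endian(33 00) = 0x3300
  opcode bits[15:12]=0x3: lsl/RR
  rd: (w>>10)&0x3=0x0 → x0
  rs: (w>>8)&0x3=0x3 → x3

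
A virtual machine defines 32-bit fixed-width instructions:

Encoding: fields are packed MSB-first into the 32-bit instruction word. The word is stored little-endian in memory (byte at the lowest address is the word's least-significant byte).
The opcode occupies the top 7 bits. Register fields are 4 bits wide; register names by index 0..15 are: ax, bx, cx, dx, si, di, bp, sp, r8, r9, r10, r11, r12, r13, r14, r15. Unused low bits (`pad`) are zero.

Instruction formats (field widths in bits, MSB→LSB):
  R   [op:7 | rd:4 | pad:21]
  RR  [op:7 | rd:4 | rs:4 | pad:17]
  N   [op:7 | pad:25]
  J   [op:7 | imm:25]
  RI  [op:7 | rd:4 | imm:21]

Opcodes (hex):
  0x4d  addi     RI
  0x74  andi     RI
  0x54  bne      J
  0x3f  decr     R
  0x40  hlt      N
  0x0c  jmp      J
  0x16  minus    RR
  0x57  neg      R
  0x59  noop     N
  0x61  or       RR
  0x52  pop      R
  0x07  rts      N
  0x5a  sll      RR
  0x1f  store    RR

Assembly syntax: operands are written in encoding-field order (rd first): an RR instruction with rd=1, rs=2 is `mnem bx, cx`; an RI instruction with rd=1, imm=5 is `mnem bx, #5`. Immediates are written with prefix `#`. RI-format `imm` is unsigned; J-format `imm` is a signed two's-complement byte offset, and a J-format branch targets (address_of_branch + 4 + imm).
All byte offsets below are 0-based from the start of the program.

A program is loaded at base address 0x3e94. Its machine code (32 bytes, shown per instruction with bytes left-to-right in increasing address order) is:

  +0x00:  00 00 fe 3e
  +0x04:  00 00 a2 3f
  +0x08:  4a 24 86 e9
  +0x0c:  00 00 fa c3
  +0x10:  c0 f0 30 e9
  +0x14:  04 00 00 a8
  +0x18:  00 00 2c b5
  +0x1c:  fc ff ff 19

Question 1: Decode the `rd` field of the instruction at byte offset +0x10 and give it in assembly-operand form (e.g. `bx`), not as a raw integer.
[10] c0 f0 30 e9 → 0xe930f0c0
  op=0xe930f0c0>>25=0x74 ⇒ andi (RI)
  rd@[24:21]=0x9 ⇒ r9
  imm@[20:0]=0x10f0c0 ⇒ #1110208

r9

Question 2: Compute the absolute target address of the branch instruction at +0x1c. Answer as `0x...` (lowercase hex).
0x3eb0

@+1c  little-endian(fc ff ff 19) = 0x19fffffc
  opcode bits[31:25]=0xc: jmp/J
  [24:0] imm=33554428 (s25→-4) = #-4
  target = base 0x3e94 + off 0x1c + 4 + imm -4 = 0x3eb0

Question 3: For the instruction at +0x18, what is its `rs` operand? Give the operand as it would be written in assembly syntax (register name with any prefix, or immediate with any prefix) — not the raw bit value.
@+18  little-endian(00 00 2c b5) = 0xb52c0000
  opcode bits[31:25]=0x5a: sll/RR
  rd: (w>>21)&0xf=0x9 → r9
  rs: (w>>17)&0xf=0x6 → bp

bp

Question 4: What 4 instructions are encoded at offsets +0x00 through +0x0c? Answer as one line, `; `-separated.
@+00  little-endian(00 00 fe 3e) = 0x3efe0000
  top 7b → 0x1f → store [RR]
  rd: (w>>21)&0xf=0x7 → sp
  rs: (w>>17)&0xf=0xf → r15
@+04  little-endian(00 00 a2 3f) = 0x3fa20000
  top 7b → 0x1f → store [RR]
  rd: (w>>21)&0xf=0xd → r13
  rs: (w>>17)&0xf=0x1 → bx
@+08  little-endian(4a 24 86 e9) = 0xe986244a
  top 7b → 0x74 → andi [RI]
  rd: (w>>21)&0xf=0xc → r12
  imm: (w>>0)&0x1fffff=0x6244a → #402506
@+0c  little-endian(00 00 fa c3) = 0xc3fa0000
  top 7b → 0x61 → or [RR]
  rd: (w>>21)&0xf=0xf → r15
  rs: (w>>17)&0xf=0xd → r13

store sp, r15; store r13, bx; andi r12, #402506; or r15, r13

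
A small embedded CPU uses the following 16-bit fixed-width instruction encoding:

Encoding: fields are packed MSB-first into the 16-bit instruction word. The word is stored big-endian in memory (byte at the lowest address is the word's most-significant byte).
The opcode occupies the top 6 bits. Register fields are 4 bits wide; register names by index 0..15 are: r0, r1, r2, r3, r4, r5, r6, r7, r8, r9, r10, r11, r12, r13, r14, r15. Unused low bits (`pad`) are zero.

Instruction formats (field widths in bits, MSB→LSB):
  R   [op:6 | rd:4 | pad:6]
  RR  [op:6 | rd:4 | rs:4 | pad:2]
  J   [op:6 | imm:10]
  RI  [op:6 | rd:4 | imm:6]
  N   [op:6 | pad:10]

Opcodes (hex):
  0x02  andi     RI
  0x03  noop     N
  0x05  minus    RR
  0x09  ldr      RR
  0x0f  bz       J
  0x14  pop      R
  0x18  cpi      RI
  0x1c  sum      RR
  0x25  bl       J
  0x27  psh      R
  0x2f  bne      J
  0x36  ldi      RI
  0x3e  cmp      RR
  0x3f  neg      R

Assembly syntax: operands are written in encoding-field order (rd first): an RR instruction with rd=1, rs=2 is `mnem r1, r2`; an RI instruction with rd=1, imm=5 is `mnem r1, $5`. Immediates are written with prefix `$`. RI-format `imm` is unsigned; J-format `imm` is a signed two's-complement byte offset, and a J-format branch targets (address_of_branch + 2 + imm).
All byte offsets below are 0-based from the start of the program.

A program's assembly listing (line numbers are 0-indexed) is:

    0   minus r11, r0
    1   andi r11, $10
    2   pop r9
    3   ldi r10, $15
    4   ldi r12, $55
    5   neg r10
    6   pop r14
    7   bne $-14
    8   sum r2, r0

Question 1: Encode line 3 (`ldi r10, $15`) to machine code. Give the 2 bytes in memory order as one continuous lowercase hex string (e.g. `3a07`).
da8f

3. ldi fields op=0x36:6|rd=10:4|imm=15:6 → word da8fh → da 8f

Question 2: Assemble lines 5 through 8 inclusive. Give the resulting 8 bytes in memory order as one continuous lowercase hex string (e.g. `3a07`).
L5: neg op=0x3f:6|rd=10:4|pad=0:6 ⇒ 0xfe80 ⇒ big fe 80
L6: pop op=0x14:6|rd=14:4|pad=0:6 ⇒ 0x5380 ⇒ big 53 80
L7: bne op=0x2f:6|imm=-14:10 ⇒ 0xbff2 ⇒ big bf f2
L8: sum op=0x1c:6|rd=2:4|rs=0:4|pad=0:2 ⇒ 0x7080 ⇒ big 70 80

fe805380bff27080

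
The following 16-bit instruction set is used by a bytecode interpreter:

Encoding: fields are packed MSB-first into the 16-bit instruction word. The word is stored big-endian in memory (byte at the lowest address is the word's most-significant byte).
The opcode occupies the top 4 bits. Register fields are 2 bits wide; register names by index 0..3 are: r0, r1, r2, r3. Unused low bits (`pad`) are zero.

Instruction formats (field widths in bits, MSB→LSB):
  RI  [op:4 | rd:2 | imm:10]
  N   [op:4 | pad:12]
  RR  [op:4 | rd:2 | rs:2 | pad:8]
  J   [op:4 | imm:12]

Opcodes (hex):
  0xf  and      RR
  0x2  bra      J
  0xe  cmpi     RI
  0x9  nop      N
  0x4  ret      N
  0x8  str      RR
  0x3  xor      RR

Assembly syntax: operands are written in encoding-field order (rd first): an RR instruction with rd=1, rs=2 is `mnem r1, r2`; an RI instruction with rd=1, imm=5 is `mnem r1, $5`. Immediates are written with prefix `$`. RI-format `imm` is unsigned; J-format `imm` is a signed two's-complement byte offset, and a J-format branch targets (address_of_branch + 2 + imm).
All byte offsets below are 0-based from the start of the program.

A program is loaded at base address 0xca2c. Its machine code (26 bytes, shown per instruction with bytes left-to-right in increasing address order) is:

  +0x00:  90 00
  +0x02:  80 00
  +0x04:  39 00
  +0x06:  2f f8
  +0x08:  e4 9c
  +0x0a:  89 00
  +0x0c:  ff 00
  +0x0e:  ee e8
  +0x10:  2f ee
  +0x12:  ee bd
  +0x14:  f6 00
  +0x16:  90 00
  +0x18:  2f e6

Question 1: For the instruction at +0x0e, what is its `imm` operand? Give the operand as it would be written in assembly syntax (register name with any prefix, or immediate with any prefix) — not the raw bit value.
@+0e  big-endian(ee e8) = 0xeee8
  op=0xeee8>>12=0xe ⇒ cmpi (RI)
  [11:10] rd=3 = r3
  [9:0] imm=744 = $744

$744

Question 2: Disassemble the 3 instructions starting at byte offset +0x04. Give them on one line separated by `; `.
@+04  big-endian(39 00) = 0x3900
  top 4b → 0x3 → xor [RR]
  rd: (w>>10)&0x3=0x2 → r2
  rs: (w>>8)&0x3=0x1 → r1
@+06  big-endian(2f f8) = 0x2ff8
  top 4b → 0x2 → bra [J]
  imm: (w>>0)&0xfff=0xff8 (s12→-8) → $-8
@+08  big-endian(e4 9c) = 0xe49c
  top 4b → 0xe → cmpi [RI]
  rd: (w>>10)&0x3=0x1 → r1
  imm: (w>>0)&0x3ff=0x9c → $156

xor r2, r1; bra $-8; cmpi r1, $156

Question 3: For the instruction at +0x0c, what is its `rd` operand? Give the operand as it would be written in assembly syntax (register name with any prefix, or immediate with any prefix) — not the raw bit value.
[0c] ff 00 → 0xff00
  op=0xff00>>12=0xf ⇒ and (RR)
  rd@[11:10]=0x3 ⇒ r3
  rs@[9:8]=0x3 ⇒ r3

r3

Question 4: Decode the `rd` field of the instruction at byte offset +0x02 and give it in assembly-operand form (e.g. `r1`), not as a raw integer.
r0

@+02  big-endian(80 00) = 0x8000
  opcode bits[15:12]=0x8: str/RR
  rd@[11:10]=0x0 ⇒ r0
  rs@[9:8]=0x0 ⇒ r0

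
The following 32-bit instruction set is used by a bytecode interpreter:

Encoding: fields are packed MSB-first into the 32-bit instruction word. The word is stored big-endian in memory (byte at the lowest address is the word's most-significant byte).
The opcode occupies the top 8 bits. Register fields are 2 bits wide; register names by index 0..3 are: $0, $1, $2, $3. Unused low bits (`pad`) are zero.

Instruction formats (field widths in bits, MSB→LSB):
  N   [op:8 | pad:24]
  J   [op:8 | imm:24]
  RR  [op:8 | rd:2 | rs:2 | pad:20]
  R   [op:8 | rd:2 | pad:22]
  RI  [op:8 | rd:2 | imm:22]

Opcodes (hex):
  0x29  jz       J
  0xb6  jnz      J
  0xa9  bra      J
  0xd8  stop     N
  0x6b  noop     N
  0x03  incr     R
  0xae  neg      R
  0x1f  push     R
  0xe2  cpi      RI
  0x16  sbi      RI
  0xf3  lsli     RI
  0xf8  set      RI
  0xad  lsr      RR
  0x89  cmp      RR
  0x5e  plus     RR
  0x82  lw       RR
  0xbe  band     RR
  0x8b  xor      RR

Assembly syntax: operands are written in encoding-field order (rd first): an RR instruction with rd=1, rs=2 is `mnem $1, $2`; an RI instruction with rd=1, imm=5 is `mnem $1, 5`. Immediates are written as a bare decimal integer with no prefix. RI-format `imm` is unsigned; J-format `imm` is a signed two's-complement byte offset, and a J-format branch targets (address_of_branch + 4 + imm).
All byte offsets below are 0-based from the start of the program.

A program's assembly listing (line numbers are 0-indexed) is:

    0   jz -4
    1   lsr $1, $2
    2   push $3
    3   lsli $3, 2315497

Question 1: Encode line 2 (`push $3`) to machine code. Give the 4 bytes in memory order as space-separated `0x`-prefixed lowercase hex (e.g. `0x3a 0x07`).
L2: push op=0x1f:8|rd=3:2|pad=0:22 ⇒ 0x1fc00000 ⇒ big 1f c0 00 00

0x1f 0xc0 0x00 0x00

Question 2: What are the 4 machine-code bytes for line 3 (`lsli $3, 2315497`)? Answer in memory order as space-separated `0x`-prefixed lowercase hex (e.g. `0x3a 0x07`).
0xf3 0xe3 0x54 0xe9

3. lsli fields op=0xf3:8|rd=3:2|imm=2315497:22 → word f3e354e9h → f3 e3 54 e9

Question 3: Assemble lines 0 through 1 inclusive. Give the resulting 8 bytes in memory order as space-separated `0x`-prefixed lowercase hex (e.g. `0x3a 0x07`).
0x29 0xff 0xff 0xfc 0xad 0x60 0x00 0x00

0. jz fields op=0x29:8|imm=-4:24 → word 29fffffch → 29 ff ff fc
1. lsr fields op=0xad:8|rd=1:2|rs=2:2|pad=0:20 → word ad600000h → ad 60 00 00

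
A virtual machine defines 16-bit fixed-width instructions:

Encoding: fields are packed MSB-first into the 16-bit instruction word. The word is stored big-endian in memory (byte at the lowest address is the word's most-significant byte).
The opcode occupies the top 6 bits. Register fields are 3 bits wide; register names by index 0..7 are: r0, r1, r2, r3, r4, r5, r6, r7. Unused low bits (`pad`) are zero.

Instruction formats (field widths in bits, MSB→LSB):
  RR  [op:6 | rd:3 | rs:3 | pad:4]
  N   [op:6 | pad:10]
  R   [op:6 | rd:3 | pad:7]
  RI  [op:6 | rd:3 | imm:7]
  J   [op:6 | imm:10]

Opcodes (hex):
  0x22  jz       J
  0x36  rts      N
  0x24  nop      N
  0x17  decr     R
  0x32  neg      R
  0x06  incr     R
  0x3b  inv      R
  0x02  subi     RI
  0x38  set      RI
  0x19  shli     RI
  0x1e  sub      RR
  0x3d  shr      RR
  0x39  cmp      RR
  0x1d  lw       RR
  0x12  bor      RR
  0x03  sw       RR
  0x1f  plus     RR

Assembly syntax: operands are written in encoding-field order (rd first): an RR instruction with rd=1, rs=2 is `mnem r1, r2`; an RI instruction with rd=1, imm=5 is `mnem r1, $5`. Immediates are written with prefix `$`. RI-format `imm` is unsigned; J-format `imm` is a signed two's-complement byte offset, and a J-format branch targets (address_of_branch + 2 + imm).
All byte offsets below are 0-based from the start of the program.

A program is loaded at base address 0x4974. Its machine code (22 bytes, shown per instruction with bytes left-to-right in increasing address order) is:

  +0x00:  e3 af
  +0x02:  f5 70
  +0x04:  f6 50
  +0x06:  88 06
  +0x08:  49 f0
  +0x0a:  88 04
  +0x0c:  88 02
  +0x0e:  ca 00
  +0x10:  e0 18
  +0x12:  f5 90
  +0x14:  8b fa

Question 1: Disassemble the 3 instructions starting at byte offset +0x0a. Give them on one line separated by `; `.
jz $4; jz $2; neg r4

off 0x0a: read 88 04 as big → 0x8804
  top 6b → 0x22 → jz [J]
  imm@[9:0]=0x4 ⇒ $4
off 0x0c: read 88 02 as big → 0x8802
  top 6b → 0x22 → jz [J]
  imm@[9:0]=0x2 ⇒ $2
off 0x0e: read ca 00 as big → 0xca00
  top 6b → 0x32 → neg [R]
  rd@[9:7]=0x4 ⇒ r4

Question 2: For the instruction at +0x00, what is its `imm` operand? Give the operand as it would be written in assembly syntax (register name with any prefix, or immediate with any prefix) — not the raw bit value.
@+00  big-endian(e3 af) = 0xe3af
  op=0xe3af>>10=0x38 ⇒ set (RI)
  rd@[9:7]=0x7 ⇒ r7
  imm@[6:0]=0x2f ⇒ $47

$47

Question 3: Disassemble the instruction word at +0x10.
set r0, $24

@+10  big-endian(e0 18) = 0xe018
  opcode bits[15:10]=0x38: set/RI
  rd@[9:7]=0x0 ⇒ r0
  imm@[6:0]=0x18 ⇒ $24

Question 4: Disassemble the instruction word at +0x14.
jz $-6

@+14  big-endian(8b fa) = 0x8bfa
  op=0x8bfa>>10=0x22 ⇒ jz (J)
  imm: (w>>0)&0x3ff=0x3fa (s10→-6) → $-6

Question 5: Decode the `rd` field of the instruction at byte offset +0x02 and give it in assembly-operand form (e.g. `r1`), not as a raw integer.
@+02  big-endian(f5 70) = 0xf570
  op=0xf570>>10=0x3d ⇒ shr (RR)
  [9:7] rd=2 = r2
  [6:4] rs=7 = r7

r2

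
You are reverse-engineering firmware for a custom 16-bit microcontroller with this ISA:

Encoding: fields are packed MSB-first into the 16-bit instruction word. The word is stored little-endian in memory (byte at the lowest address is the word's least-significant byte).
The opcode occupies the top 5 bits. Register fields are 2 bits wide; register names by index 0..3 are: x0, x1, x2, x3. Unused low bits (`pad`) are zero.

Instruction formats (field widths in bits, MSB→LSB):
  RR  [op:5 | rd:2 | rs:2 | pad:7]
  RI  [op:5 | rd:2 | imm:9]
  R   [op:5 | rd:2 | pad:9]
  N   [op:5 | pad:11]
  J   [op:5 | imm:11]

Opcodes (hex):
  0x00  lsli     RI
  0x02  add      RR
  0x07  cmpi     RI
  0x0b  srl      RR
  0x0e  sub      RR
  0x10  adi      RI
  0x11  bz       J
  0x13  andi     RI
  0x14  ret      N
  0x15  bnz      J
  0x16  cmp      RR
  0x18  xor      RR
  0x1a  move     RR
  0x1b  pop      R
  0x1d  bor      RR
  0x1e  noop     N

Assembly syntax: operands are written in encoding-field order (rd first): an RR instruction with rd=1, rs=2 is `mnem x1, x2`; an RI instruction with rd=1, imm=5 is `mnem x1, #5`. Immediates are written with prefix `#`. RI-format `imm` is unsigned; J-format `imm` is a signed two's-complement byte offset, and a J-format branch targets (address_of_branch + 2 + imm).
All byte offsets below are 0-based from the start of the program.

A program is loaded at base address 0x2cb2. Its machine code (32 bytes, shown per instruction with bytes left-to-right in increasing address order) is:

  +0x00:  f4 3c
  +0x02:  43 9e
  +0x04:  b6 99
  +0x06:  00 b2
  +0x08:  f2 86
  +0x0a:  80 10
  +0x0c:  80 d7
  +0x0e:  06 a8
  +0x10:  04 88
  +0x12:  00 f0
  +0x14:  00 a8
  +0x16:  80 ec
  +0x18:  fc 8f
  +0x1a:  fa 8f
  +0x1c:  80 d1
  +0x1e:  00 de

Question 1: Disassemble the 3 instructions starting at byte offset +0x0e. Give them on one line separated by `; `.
@+0e  little-endian(06 a8) = 0xa806
  opcode bits[15:11]=0x15: bnz/J
  [10:0] imm=6 = #6
@+10  little-endian(04 88) = 0x8804
  opcode bits[15:11]=0x11: bz/J
  [10:0] imm=4 = #4
@+12  little-endian(00 f0) = 0xf000
  opcode bits[15:11]=0x1e: noop/N

bnz #6; bz #4; noop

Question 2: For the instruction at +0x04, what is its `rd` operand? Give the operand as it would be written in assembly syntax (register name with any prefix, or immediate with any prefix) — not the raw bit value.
@+04  little-endian(b6 99) = 0x99b6
  op=0x99b6>>11=0x13 ⇒ andi (RI)
  [10:9] rd=0 = x0
  [8:0] imm=438 = #438

x0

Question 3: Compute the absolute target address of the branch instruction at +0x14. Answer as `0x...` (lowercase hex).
off 0x14: read 00 a8 as little → 0xa800
  opcode bits[15:11]=0x15: bnz/J
  [10:0] imm=0 = #0
  target = base 0x2cb2 + off 0x14 + 2 + imm 0 = 0x2cc8

0x2cc8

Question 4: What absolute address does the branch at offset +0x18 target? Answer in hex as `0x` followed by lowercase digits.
off 0x18: read fc 8f as little → 0x8ffc
  op=0x8ffc>>11=0x11 ⇒ bz (J)
  imm@[10:0]=0x7fc (s11→-4) ⇒ #-4
  target = base 0x2cb2 + off 0x18 + 2 + imm -4 = 0x2cc8

0x2cc8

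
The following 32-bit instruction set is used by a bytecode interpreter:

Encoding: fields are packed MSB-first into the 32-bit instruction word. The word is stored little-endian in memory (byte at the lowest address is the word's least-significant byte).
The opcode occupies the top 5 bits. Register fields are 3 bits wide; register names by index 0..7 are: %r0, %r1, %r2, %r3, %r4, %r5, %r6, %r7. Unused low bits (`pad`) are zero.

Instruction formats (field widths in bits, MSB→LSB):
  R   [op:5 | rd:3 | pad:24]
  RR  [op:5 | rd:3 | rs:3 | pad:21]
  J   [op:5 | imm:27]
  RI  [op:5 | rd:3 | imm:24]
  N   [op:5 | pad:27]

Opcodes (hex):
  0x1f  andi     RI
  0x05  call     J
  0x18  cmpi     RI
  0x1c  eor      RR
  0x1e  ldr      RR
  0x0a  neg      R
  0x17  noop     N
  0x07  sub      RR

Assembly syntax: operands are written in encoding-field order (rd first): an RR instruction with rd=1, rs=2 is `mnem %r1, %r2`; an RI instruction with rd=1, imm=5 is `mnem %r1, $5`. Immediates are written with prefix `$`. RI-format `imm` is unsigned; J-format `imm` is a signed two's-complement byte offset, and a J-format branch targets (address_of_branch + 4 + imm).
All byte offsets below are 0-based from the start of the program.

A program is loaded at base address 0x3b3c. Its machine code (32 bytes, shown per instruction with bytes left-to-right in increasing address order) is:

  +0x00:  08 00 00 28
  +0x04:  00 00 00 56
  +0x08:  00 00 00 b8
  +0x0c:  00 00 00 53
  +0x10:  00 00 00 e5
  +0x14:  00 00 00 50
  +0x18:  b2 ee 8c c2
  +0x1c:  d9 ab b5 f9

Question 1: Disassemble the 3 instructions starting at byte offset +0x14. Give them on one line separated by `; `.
neg %r0; cmpi %r2, $9236146; andi %r1, $11906009

+0x14: 00 00 00 50 ⇒ word 0x50000000 (little)
  top 5b → 0xa → neg [R]
  rd: (w>>24)&0x7=0x0 → %r0
+0x18: b2 ee 8c c2 ⇒ word 0xc28ceeb2 (little)
  top 5b → 0x18 → cmpi [RI]
  rd: (w>>24)&0x7=0x2 → %r2
  imm: (w>>0)&0xffffff=0x8ceeb2 → $9236146
+0x1c: d9 ab b5 f9 ⇒ word 0xf9b5abd9 (little)
  top 5b → 0x1f → andi [RI]
  rd: (w>>24)&0x7=0x1 → %r1
  imm: (w>>0)&0xffffff=0xb5abd9 → $11906009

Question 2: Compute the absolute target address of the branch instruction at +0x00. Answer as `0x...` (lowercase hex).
off 0x00: read 08 00 00 28 as little → 0x28000008
  top 5b → 0x5 → call [J]
  [26:0] imm=8 = $8
  target = base 0x3b3c + off 0x00 + 4 + imm 8 = 0x3b48

0x3b48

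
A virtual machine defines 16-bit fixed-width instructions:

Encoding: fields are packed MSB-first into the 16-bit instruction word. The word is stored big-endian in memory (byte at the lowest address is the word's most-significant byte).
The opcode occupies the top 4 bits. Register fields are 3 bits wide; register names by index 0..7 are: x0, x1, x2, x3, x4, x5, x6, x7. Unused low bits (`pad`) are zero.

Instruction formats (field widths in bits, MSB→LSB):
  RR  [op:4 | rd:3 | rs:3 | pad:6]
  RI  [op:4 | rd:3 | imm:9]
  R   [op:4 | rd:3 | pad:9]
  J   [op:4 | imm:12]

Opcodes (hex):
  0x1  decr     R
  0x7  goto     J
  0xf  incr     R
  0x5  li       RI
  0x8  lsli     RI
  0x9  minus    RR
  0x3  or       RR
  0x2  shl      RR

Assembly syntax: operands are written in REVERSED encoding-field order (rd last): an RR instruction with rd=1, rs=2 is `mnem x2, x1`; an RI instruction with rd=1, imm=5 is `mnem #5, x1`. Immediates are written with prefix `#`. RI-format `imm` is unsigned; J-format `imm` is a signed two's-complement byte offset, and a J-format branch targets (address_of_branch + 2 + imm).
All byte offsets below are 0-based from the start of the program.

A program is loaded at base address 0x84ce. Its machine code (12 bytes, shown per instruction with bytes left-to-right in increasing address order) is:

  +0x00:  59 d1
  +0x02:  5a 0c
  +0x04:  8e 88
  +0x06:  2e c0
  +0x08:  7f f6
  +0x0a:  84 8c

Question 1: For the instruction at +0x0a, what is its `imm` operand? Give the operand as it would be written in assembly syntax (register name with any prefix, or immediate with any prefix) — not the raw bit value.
off 0x0a: read 84 8c as big → 0x848c
  top 4b → 0x8 → lsli [RI]
  rd: (w>>9)&0x7=0x2 → x2
  imm: (w>>0)&0x1ff=0x8c → #140

#140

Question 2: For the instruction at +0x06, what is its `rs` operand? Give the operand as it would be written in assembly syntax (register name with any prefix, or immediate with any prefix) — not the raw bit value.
+0x06: 2e c0 ⇒ word 0x2ec0 (big)
  top 4b → 0x2 → shl [RR]
  [11:9] rd=7 = x7
  [8:6] rs=3 = x3

x3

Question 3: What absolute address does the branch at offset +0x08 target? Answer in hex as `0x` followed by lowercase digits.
0x84ce

+0x08: 7f f6 ⇒ word 0x7ff6 (big)
  top 4b → 0x7 → goto [J]
  imm: (w>>0)&0xfff=0xff6 (s12→-10) → #-10
  target = base 0x84ce + off 0x08 + 2 + imm -10 = 0x84ce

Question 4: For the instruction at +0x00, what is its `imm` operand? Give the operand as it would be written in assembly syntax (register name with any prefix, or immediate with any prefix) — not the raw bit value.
#465

@+00  big-endian(59 d1) = 0x59d1
  opcode bits[15:12]=0x5: li/RI
  [11:9] rd=4 = x4
  [8:0] imm=465 = #465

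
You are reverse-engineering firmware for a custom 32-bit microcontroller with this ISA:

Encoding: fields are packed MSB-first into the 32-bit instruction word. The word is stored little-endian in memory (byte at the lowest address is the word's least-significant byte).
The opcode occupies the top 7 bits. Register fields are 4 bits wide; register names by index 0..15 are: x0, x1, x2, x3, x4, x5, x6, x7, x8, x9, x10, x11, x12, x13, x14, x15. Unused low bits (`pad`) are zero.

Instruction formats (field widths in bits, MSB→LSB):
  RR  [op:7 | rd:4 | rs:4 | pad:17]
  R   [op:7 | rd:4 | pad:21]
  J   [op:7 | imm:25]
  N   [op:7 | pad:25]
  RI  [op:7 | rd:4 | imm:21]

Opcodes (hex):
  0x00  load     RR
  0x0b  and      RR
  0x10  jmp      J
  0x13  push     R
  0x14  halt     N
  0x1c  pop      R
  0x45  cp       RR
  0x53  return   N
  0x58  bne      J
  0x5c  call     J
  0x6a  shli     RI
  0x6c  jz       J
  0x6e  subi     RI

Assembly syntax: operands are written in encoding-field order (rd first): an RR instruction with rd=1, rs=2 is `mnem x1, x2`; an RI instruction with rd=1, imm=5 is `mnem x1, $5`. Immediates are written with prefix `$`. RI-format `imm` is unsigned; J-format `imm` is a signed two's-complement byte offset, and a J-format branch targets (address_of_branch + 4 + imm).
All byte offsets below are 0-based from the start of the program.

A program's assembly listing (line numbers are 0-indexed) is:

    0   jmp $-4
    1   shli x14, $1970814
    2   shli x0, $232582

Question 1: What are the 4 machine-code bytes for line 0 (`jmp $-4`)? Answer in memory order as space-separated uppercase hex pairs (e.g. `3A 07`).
FC FF FF 21

L0: jmp op=0x10:7|imm=-4:25 ⇒ 0x21fffffc ⇒ little fc ff ff 21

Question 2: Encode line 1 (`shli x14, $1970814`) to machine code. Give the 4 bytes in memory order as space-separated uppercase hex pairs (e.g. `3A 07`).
7E 12 DE D5

1. shli fields op=0x6a:7|rd=14:4|imm=1970814:21 → word d5de127eh → 7e 12 de d5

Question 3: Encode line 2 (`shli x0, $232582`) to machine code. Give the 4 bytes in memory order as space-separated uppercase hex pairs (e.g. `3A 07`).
L2: shli op=0x6a:7|rd=0:4|imm=232582:21 ⇒ 0xd4038c86 ⇒ little 86 8c 03 d4

86 8C 03 D4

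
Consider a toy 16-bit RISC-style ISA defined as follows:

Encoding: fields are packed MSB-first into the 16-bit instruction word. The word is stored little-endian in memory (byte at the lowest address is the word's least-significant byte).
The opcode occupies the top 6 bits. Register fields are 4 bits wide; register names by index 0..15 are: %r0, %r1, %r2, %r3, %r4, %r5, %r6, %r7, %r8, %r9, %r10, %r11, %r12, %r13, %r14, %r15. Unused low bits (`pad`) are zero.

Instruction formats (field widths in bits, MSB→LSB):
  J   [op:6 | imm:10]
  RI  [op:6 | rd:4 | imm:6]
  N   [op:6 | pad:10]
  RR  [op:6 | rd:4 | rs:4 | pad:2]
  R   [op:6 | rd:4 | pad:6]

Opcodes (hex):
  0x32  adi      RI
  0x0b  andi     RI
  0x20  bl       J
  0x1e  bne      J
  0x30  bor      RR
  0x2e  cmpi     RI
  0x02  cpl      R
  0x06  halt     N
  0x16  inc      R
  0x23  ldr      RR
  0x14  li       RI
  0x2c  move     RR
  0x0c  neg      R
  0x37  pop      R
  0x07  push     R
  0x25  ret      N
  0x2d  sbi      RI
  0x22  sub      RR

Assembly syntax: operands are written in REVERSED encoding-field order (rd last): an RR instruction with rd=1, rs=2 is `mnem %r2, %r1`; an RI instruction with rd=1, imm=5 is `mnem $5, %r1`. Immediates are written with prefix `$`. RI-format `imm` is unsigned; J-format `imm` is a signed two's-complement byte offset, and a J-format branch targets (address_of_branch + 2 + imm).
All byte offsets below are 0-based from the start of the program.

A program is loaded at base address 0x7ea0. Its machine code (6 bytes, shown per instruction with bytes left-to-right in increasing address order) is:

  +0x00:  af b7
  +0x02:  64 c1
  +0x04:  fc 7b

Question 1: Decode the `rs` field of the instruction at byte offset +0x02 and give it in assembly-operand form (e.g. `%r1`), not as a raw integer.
%r9

@+02  little-endian(64 c1) = 0xc164
  opcode bits[15:10]=0x30: bor/RR
  [9:6] rd=5 = %r5
  [5:2] rs=9 = %r9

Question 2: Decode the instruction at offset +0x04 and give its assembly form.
off 0x04: read fc 7b as little → 0x7bfc
  op=0x7bfc>>10=0x1e ⇒ bne (J)
  [9:0] imm=1020 (s10→-4) = $-4

bne $-4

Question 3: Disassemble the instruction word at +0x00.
[00] af b7 → 0xb7af
  opcode bits[15:10]=0x2d: sbi/RI
  [9:6] rd=14 = %r14
  [5:0] imm=47 = $47

sbi $47, %r14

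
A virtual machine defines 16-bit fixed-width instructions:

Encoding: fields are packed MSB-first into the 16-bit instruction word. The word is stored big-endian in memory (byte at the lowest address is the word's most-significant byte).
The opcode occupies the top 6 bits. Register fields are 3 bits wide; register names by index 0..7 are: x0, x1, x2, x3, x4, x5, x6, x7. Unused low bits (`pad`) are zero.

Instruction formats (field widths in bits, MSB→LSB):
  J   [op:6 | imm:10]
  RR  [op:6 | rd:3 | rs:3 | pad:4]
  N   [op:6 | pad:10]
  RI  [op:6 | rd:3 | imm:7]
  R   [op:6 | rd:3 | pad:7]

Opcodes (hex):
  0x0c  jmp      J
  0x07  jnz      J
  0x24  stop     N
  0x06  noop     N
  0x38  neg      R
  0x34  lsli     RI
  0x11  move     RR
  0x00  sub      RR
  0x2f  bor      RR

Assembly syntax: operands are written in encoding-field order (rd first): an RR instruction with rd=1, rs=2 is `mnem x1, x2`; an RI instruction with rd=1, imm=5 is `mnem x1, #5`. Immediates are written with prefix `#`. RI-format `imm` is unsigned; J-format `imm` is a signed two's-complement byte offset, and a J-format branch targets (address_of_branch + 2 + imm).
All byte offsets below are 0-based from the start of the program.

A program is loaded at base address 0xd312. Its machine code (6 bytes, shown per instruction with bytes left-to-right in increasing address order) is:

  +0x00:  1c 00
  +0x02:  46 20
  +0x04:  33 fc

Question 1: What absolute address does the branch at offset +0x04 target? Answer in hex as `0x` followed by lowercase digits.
0xd314

+0x04: 33 fc ⇒ word 0x33fc (big)
  op=0x33fc>>10=0xc ⇒ jmp (J)
  imm: (w>>0)&0x3ff=0x3fc (s10→-4) → #-4
  target = base 0xd312 + off 0x04 + 2 + imm -4 = 0xd314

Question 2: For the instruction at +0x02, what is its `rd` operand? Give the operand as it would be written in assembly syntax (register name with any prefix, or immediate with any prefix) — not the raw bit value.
x4

[02] 46 20 → 0x4620
  opcode bits[15:10]=0x11: move/RR
  [9:7] rd=4 = x4
  [6:4] rs=2 = x2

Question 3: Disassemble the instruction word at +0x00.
jnz #0

+0x00: 1c 00 ⇒ word 0x1c00 (big)
  top 6b → 0x7 → jnz [J]
  imm: (w>>0)&0x3ff=0x0 → #0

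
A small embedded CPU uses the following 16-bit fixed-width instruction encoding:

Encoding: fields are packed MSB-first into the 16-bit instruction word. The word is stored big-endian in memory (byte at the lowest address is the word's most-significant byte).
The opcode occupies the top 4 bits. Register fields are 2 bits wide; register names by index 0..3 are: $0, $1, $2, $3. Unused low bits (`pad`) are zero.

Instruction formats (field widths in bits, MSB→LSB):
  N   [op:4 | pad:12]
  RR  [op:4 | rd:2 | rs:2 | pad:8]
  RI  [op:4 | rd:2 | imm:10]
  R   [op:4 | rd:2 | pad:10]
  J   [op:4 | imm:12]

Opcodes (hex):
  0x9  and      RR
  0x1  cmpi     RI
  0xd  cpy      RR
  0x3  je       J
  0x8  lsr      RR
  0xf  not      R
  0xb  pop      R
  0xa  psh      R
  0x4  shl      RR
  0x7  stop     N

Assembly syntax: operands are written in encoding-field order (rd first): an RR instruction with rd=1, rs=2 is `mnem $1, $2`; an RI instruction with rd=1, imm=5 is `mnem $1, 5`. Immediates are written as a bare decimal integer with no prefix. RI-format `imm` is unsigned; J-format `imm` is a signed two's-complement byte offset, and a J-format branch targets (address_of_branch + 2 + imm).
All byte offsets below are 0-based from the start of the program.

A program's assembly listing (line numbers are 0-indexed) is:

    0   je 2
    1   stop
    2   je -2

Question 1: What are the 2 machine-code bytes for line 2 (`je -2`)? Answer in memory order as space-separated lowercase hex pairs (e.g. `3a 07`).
2. je fields op=0x3:4|imm=-2:12 → word 3ffeh → 3f fe

3f fe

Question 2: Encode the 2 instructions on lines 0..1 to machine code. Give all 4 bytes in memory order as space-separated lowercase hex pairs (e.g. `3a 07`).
30 02 70 00

0. je fields op=0x3:4|imm=2:12 → word 3002h → 30 02
1. stop fields op=0x7:4|pad=0:12 → word 7000h → 70 00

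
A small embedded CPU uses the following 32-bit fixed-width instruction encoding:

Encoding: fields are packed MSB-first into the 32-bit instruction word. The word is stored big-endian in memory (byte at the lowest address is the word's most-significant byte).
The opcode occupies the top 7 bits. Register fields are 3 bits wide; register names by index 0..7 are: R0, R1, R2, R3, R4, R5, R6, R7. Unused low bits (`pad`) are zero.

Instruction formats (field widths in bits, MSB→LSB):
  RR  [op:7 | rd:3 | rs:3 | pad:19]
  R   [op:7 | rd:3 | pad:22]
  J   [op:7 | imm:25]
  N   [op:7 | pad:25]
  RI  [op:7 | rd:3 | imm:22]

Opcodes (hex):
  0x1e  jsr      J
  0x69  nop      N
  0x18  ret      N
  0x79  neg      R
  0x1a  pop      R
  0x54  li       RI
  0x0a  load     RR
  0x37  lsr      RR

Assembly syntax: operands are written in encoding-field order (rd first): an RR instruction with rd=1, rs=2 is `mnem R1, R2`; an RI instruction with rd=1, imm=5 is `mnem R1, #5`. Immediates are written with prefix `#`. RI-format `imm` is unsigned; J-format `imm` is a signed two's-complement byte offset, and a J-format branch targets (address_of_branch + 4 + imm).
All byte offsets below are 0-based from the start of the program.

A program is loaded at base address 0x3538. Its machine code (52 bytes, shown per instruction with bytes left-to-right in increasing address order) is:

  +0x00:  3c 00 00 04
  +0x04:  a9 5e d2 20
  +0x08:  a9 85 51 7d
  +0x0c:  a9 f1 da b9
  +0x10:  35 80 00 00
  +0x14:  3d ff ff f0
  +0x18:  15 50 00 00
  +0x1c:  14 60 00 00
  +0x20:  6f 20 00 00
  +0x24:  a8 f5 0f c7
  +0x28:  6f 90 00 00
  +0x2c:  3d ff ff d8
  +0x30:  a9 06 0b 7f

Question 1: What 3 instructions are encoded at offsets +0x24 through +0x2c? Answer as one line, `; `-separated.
off 0x24: read a8 f5 0f c7 as big → 0xa8f50fc7
  top 7b → 0x54 → li [RI]
  [24:22] rd=3 = R3
  [21:0] imm=3477447 = #3477447
off 0x28: read 6f 90 00 00 as big → 0x6f900000
  top 7b → 0x37 → lsr [RR]
  [24:22] rd=6 = R6
  [21:19] rs=2 = R2
off 0x2c: read 3d ff ff d8 as big → 0x3dffffd8
  top 7b → 0x1e → jsr [J]
  [24:0] imm=33554392 (s25→-40) = #-40

li R3, #3477447; lsr R6, R2; jsr #-40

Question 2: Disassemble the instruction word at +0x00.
[00] 3c 00 00 04 → 0x3c000004
  opcode bits[31:25]=0x1e: jsr/J
  imm: (w>>0)&0x1ffffff=0x4 → #4

jsr #4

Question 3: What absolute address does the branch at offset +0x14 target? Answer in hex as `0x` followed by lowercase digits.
[14] 3d ff ff f0 → 0x3dfffff0
  top 7b → 0x1e → jsr [J]
  [24:0] imm=33554416 (s25→-16) = #-16
  target = base 0x3538 + off 0x14 + 4 + imm -16 = 0x3540

0x3540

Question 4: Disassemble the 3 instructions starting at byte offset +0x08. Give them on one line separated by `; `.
li R6, #348541; li R7, #3267257; pop R6

@+08  big-endian(a9 85 51 7d) = 0xa985517d
  opcode bits[31:25]=0x54: li/RI
  [24:22] rd=6 = R6
  [21:0] imm=348541 = #348541
@+0c  big-endian(a9 f1 da b9) = 0xa9f1dab9
  opcode bits[31:25]=0x54: li/RI
  [24:22] rd=7 = R7
  [21:0] imm=3267257 = #3267257
@+10  big-endian(35 80 00 00) = 0x35800000
  opcode bits[31:25]=0x1a: pop/R
  [24:22] rd=6 = R6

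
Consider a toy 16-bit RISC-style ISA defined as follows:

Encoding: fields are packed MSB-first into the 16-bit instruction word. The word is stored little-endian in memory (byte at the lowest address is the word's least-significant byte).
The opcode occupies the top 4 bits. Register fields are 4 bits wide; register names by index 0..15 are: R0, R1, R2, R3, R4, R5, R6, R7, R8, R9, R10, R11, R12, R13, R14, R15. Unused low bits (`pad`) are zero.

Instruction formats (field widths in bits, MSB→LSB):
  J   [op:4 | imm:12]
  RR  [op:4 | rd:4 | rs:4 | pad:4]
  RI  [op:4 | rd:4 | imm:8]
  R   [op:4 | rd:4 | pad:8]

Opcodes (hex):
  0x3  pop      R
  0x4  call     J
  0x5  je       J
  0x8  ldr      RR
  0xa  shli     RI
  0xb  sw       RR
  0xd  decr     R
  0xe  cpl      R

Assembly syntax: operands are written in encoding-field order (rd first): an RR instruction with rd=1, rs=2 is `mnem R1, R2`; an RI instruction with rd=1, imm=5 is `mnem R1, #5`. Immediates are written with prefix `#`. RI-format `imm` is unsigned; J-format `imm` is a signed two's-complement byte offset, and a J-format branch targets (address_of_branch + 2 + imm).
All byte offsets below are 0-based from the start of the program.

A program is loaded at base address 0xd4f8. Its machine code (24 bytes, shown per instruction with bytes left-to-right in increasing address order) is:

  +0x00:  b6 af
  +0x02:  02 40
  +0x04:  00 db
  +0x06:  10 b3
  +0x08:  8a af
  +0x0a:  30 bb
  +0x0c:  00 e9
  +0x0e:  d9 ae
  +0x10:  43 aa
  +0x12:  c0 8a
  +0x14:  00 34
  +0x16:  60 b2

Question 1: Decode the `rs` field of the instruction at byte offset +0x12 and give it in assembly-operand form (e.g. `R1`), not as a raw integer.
R12

[12] c0 8a → 0x8ac0
  opcode bits[15:12]=0x8: ldr/RR
  rd: (w>>8)&0xf=0xa → R10
  rs: (w>>4)&0xf=0xc → R12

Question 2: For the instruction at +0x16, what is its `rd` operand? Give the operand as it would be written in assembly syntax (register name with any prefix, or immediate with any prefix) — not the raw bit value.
[16] 60 b2 → 0xb260
  opcode bits[15:12]=0xb: sw/RR
  rd@[11:8]=0x2 ⇒ R2
  rs@[7:4]=0x6 ⇒ R6

R2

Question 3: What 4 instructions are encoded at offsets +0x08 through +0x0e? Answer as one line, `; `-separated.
+0x08: 8a af ⇒ word 0xaf8a (little)
  opcode bits[15:12]=0xa: shli/RI
  [11:8] rd=15 = R15
  [7:0] imm=138 = #138
+0x0a: 30 bb ⇒ word 0xbb30 (little)
  opcode bits[15:12]=0xb: sw/RR
  [11:8] rd=11 = R11
  [7:4] rs=3 = R3
+0x0c: 00 e9 ⇒ word 0xe900 (little)
  opcode bits[15:12]=0xe: cpl/R
  [11:8] rd=9 = R9
+0x0e: d9 ae ⇒ word 0xaed9 (little)
  opcode bits[15:12]=0xa: shli/RI
  [11:8] rd=14 = R14
  [7:0] imm=217 = #217

shli R15, #138; sw R11, R3; cpl R9; shli R14, #217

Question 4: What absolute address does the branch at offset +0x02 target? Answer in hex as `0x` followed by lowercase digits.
+0x02: 02 40 ⇒ word 0x4002 (little)
  op=0x4002>>12=0x4 ⇒ call (J)
  imm: (w>>0)&0xfff=0x2 → #2
  target = base 0xd4f8 + off 0x02 + 2 + imm 2 = 0xd4fe

0xd4fe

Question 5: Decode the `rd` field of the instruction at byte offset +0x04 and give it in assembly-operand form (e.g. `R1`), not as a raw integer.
R11

+0x04: 00 db ⇒ word 0xdb00 (little)
  op=0xdb00>>12=0xd ⇒ decr (R)
  [11:8] rd=11 = R11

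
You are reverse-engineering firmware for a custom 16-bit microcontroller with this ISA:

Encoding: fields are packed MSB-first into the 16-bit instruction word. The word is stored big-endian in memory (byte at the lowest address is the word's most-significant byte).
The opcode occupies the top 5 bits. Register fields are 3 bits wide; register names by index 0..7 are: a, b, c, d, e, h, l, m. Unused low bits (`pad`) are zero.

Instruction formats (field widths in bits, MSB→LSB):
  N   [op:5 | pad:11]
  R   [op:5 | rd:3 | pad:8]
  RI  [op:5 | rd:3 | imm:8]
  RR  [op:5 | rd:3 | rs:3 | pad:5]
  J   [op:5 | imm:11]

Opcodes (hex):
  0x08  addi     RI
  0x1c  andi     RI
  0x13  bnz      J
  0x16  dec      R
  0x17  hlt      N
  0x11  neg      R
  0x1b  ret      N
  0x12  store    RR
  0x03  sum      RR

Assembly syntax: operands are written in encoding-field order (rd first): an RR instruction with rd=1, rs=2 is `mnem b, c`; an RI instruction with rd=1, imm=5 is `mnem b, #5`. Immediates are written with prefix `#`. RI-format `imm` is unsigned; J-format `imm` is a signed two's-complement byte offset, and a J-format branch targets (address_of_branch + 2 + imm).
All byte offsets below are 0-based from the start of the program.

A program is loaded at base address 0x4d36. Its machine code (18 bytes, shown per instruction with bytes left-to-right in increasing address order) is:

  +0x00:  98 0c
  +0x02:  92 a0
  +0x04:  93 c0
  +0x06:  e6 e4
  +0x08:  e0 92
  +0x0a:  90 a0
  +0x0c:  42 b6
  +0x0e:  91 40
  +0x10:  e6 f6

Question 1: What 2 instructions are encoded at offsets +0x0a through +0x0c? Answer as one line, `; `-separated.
store a, h; addi c, #182

@+0a  big-endian(90 a0) = 0x90a0
  opcode bits[15:11]=0x12: store/RR
  rd@[10:8]=0x0 ⇒ a
  rs@[7:5]=0x5 ⇒ h
@+0c  big-endian(42 b6) = 0x42b6
  opcode bits[15:11]=0x8: addi/RI
  rd@[10:8]=0x2 ⇒ c
  imm@[7:0]=0xb6 ⇒ #182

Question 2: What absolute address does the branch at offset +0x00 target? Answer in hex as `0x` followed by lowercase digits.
0x4d44

off 0x00: read 98 0c as big → 0x980c
  opcode bits[15:11]=0x13: bnz/J
  imm@[10:0]=0xc ⇒ #12
  target = base 0x4d36 + off 0x00 + 2 + imm 12 = 0x4d44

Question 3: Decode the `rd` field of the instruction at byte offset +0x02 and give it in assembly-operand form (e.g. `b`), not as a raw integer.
c

+0x02: 92 a0 ⇒ word 0x92a0 (big)
  opcode bits[15:11]=0x12: store/RR
  [10:8] rd=2 = c
  [7:5] rs=5 = h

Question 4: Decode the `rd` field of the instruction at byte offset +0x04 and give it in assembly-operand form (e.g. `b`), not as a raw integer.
d

off 0x04: read 93 c0 as big → 0x93c0
  top 5b → 0x12 → store [RR]
  [10:8] rd=3 = d
  [7:5] rs=6 = l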